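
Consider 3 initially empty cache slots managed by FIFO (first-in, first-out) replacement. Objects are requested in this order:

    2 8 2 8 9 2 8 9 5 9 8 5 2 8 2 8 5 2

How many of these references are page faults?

6

2 -> fault, frames {2}
8 -> fault, frames {2,8}
2 -> hit
8 -> hit
9 -> fault, frames {2,8,9}
2 -> hit
8 -> hit
9 -> hit
5 -> fault, evict 2, frames {8,9,5}
9 -> hit
8 -> hit
5 -> hit
2 -> fault, evict 8, frames {9,5,2}
8 -> fault, evict 9, frames {5,2,8}
2 -> hit
8 -> hit
5 -> hit
2 -> hit
Page faults: 6.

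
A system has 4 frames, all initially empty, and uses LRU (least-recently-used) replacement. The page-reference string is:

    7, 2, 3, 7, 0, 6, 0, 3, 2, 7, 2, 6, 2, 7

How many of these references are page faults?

7 → miss, frames [7]
2 → miss, frames [7, 2]
3 → miss, frames [7, 2, 3]
7 → hit
0 → miss, frames [2, 3, 7, 0]
6 → miss, evict 2, frames [3, 7, 0, 6]
0 → hit
3 → hit
2 → miss, evict 7, frames [6, 0, 3, 2]
7 → miss, evict 6, frames [0, 3, 2, 7]
2 → hit
6 → miss, evict 0, frames [3, 7, 2, 6]
2 → hit
7 → hit
Page faults: 8.

8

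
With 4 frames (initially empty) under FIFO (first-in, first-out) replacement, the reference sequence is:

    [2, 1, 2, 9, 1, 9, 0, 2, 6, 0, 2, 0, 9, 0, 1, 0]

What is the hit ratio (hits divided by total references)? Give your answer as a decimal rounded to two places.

2 -> fault, frames {2}
1 -> fault, frames {2,1}
2 -> hit
9 -> fault, frames {2,1,9}
1 -> hit
9 -> hit
0 -> fault, frames {2,1,9,0}
2 -> hit
6 -> fault, evict 2, frames {1,9,0,6}
0 -> hit
2 -> fault, evict 1, frames {9,0,6,2}
0 -> hit
9 -> hit
0 -> hit
1 -> fault, evict 9, frames {0,6,2,1}
0 -> hit
Hits: 9 of 16 references → 9/16 = 0.5625.

0.56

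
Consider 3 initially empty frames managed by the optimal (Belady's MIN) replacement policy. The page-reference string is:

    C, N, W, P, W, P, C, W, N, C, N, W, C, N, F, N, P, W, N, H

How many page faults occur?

8

C -> fault, frames (C)
N -> fault, frames (C N)
W -> fault, frames (C N W)
P -> fault, evict N, frames (C W P)
W -> hit
P -> hit
C -> hit
W -> hit
N -> fault, evict P, frames (C W N)
C -> hit
N -> hit
W -> hit
C -> hit
N -> hit
F -> fault, evict C, frames (W N F)
N -> hit
P -> fault, evict F, frames (W N P)
W -> hit
N -> hit
H -> fault, evict P, frames (W N H)
Page faults: 8.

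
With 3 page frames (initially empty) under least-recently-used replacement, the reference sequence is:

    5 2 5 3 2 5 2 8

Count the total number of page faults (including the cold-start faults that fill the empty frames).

5 → fault, frames (5)
2 → fault, frames (5 2)
5 → hit
3 → fault, frames (2 5 3)
2 → hit
5 → hit
2 → hit
8 → fault, evict 3, frames (5 2 8)
Page faults: 4.

4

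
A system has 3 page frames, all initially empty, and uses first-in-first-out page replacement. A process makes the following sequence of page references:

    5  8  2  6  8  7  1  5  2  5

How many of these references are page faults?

8

5 -> miss, frames (5)
8 -> miss, frames (5 8)
2 -> miss, frames (5 8 2)
6 -> miss, evict 5, frames (8 2 6)
8 -> hit
7 -> miss, evict 8, frames (2 6 7)
1 -> miss, evict 2, frames (6 7 1)
5 -> miss, evict 6, frames (7 1 5)
2 -> miss, evict 7, frames (1 5 2)
5 -> hit
Page faults: 8.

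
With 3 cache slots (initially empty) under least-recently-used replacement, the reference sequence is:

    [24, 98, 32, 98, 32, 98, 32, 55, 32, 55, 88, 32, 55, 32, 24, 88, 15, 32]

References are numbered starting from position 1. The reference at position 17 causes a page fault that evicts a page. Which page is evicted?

32

pos 1: 24 -> fault, frames [24]
pos 2: 98 -> fault, frames [24, 98]
pos 3: 32 -> fault, frames [24, 98, 32]
pos 4: 98 -> hit
pos 5: 32 -> hit
pos 6: 98 -> hit
pos 7: 32 -> hit
pos 8: 55 -> fault, evict 24, frames [98, 32, 55]
pos 9: 32 -> hit
pos 10: 55 -> hit
pos 11: 88 -> fault, evict 98, frames [32, 55, 88]
pos 12: 32 -> hit
pos 13: 55 -> hit
pos 14: 32 -> hit
pos 15: 24 -> fault, evict 88, frames [55, 32, 24]
pos 16: 88 -> fault, evict 55, frames [32, 24, 88]
pos 17: 15 -> fault, evict 32, frames [24, 88, 15]
At position 17, page 32 is evicted.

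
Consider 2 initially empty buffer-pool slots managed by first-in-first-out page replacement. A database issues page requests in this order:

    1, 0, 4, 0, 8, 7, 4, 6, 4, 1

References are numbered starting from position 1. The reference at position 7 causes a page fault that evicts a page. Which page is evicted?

pos 1: 1: miss, frames (1)
pos 2: 0: miss, frames (1 0)
pos 3: 4: miss, evict 1, frames (0 4)
pos 4: 0: hit
pos 5: 8: miss, evict 0, frames (4 8)
pos 6: 7: miss, evict 4, frames (8 7)
pos 7: 4: miss, evict 8, frames (7 4)
At position 7, page 8 is evicted.

8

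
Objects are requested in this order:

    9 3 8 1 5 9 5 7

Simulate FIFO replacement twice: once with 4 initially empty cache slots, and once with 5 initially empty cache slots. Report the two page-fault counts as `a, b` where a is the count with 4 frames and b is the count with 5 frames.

7, 6

4 frames: F F F F F F . F → 7 faults.
5 frames: F F F F F . . F → 6 faults.
6 < 7: adding a frame reduced faults, as is typical.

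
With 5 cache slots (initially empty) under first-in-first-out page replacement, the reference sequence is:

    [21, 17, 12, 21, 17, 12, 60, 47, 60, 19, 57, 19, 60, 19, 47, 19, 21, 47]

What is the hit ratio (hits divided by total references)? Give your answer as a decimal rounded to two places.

21 → miss, frames (21)
17 → miss, frames (21 17)
12 → miss, frames (21 17 12)
21 → hit
17 → hit
12 → hit
60 → miss, frames (21 17 12 60)
47 → miss, frames (21 17 12 60 47)
60 → hit
19 → miss, evict 21, frames (17 12 60 47 19)
57 → miss, evict 17, frames (12 60 47 19 57)
19 → hit
60 → hit
19 → hit
47 → hit
19 → hit
21 → miss, evict 12, frames (60 47 19 57 21)
47 → hit
Hits: 10 of 18 references → 10/18 = 0.5556.

0.56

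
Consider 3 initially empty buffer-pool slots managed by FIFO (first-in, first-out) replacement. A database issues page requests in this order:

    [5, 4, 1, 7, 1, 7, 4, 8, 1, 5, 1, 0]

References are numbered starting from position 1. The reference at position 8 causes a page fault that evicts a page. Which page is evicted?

4

pos 1: 5: miss, frames [5]
pos 2: 4: miss, frames [5, 4]
pos 3: 1: miss, frames [5, 4, 1]
pos 4: 7: miss, evict 5, frames [4, 1, 7]
pos 5: 1: hit
pos 6: 7: hit
pos 7: 4: hit
pos 8: 8: miss, evict 4, frames [1, 7, 8]
At position 8, page 4 is evicted.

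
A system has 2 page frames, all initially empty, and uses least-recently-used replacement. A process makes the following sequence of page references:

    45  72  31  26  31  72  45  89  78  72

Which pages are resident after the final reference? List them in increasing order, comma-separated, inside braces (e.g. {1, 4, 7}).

{72, 78}

45 → miss, frames (45)
72 → miss, frames (45 72)
31 → miss, evict 45, frames (72 31)
26 → miss, evict 72, frames (31 26)
31 → hit
72 → miss, evict 26, frames (31 72)
45 → miss, evict 31, frames (72 45)
89 → miss, evict 72, frames (45 89)
78 → miss, evict 45, frames (89 78)
72 → miss, evict 89, frames (78 72)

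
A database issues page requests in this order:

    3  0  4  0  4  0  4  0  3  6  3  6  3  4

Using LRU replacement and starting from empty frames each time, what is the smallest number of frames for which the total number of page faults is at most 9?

2

f=1: 14 faults
f=2: 6 faults
f=3: 5 faults
f=4: 4 faults
Smallest f with faults ≤ 9 is 2.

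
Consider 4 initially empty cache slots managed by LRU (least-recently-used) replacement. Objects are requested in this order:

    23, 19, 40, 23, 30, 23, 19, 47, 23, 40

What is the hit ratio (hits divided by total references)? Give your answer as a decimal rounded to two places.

0.40

23: miss, frames [23]
19: miss, frames [23, 19]
40: miss, frames [23, 19, 40]
23: hit
30: miss, frames [19, 40, 23, 30]
23: hit
19: hit
47: miss, evict 40, frames [30, 23, 19, 47]
23: hit
40: miss, evict 30, frames [19, 47, 23, 40]
Hits: 4 of 10 references → 4/10 = 0.4000.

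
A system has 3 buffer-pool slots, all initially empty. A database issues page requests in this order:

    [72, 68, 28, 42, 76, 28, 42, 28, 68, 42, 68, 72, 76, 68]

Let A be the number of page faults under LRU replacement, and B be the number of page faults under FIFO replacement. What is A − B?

1

Under LRU: F F F F F . . . F . . F F . → 8 faults.
Under FIFO: F F F F F . . . F . . F . . → 7 faults.
A − B = 8 − 7 = 1.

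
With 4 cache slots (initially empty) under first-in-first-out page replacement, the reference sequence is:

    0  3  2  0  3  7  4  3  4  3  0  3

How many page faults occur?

0 -> miss, frames {0}
3 -> miss, frames {0,3}
2 -> miss, frames {0,3,2}
0 -> hit
3 -> hit
7 -> miss, frames {0,3,2,7}
4 -> miss, evict 0, frames {3,2,7,4}
3 -> hit
4 -> hit
3 -> hit
0 -> miss, evict 3, frames {2,7,4,0}
3 -> miss, evict 2, frames {7,4,0,3}
Page faults: 7.

7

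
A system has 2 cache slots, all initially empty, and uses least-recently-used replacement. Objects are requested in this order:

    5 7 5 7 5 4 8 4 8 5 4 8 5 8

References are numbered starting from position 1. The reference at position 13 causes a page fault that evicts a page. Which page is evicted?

4

pos 1: 5 -> fault, frames (5)
pos 2: 7 -> fault, frames (5 7)
pos 3: 5 -> hit
pos 4: 7 -> hit
pos 5: 5 -> hit
pos 6: 4 -> fault, evict 7, frames (5 4)
pos 7: 8 -> fault, evict 5, frames (4 8)
pos 8: 4 -> hit
pos 9: 8 -> hit
pos 10: 5 -> fault, evict 4, frames (8 5)
pos 11: 4 -> fault, evict 8, frames (5 4)
pos 12: 8 -> fault, evict 5, frames (4 8)
pos 13: 5 -> fault, evict 4, frames (8 5)
At position 13, page 4 is evicted.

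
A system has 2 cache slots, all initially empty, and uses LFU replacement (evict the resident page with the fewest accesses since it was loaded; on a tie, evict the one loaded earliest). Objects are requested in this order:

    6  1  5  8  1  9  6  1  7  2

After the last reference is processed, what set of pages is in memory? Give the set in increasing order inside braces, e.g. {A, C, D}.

{2, 7}

6 → miss, frames [6]
1 → miss, frames [6, 1]
5 → miss, evict 6, frames [1, 5]
8 → miss, evict 1, frames [5, 8]
1 → miss, evict 5, frames [8, 1]
9 → miss, evict 8, frames [1, 9]
6 → miss, evict 1, frames [9, 6]
1 → miss, evict 9, frames [6, 1]
7 → miss, evict 6, frames [1, 7]
2 → miss, evict 1, frames [7, 2]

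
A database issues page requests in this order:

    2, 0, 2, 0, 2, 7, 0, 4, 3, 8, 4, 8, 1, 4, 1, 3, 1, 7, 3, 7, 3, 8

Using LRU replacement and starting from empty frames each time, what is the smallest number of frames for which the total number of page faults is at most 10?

f=1: 22 faults
f=2: 14 faults
f=3: 10 faults
f=4: 9 faults
f=5: 8 faults
f=6: 7 faults
f=7: 7 faults
Smallest f with faults ≤ 10 is 3.

3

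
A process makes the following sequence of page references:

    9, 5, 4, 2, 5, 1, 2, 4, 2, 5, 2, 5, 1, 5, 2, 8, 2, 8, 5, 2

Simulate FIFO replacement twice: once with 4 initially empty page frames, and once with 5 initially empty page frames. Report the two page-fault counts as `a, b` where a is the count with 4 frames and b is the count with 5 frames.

4 frames: F F F F . F . . . . . . . . . F . . F . → 7 faults.
5 frames: F F F F . F . . . . . . . . . F . . . . → 6 faults.
6 < 7: adding a frame reduced faults, as is typical.

7, 6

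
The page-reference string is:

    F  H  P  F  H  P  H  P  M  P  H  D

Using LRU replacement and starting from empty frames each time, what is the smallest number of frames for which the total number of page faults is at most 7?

f=1: 12 faults
f=2: 9 faults
f=3: 5 faults
f=4: 5 faults
f=5: 5 faults
Smallest f with faults ≤ 7 is 3.

3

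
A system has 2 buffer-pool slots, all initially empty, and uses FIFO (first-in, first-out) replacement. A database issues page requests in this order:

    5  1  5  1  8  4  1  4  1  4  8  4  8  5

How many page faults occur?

8

5 -> miss, frames [5]
1 -> miss, frames [5, 1]
5 -> hit
1 -> hit
8 -> miss, evict 5, frames [1, 8]
4 -> miss, evict 1, frames [8, 4]
1 -> miss, evict 8, frames [4, 1]
4 -> hit
1 -> hit
4 -> hit
8 -> miss, evict 4, frames [1, 8]
4 -> miss, evict 1, frames [8, 4]
8 -> hit
5 -> miss, evict 8, frames [4, 5]
Page faults: 8.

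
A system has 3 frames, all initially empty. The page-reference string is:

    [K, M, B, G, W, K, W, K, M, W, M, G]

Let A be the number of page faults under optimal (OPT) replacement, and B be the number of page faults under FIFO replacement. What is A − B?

-2

Under OPT: F F F F F . . . . . . F → 6 faults.
Under FIFO: F F F F F F . . F . . F → 8 faults.
A − B = 6 − 8 = -2.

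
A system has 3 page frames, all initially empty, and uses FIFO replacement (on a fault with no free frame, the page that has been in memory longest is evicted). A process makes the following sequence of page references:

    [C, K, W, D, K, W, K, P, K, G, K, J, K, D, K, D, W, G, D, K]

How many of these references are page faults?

C -> fault, frames (C)
K -> fault, frames (C K)
W -> fault, frames (C K W)
D -> fault, evict C, frames (K W D)
K -> hit
W -> hit
K -> hit
P -> fault, evict K, frames (W D P)
K -> fault, evict W, frames (D P K)
G -> fault, evict D, frames (P K G)
K -> hit
J -> fault, evict P, frames (K G J)
K -> hit
D -> fault, evict K, frames (G J D)
K -> fault, evict G, frames (J D K)
D -> hit
W -> fault, evict J, frames (D K W)
G -> fault, evict D, frames (K W G)
D -> fault, evict K, frames (W G D)
K -> fault, evict W, frames (G D K)
Page faults: 14.

14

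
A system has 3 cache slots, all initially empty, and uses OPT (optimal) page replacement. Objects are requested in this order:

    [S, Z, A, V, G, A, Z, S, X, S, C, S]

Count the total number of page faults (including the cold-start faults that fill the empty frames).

S -> miss, frames (S)
Z -> miss, frames (S Z)
A -> miss, frames (S Z A)
V -> miss, evict S, frames (Z A V)
G -> miss, evict V, frames (Z A G)
A -> hit
Z -> hit
S -> miss, evict G, frames (Z A S)
X -> miss, evict A, frames (Z S X)
S -> hit
C -> miss, evict X, frames (Z S C)
S -> hit
Page faults: 8.

8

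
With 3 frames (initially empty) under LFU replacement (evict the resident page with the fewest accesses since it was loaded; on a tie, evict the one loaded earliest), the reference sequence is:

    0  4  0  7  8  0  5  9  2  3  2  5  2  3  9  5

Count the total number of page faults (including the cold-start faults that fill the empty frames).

0 → miss, frames (0)
4 → miss, frames (0 4)
0 → hit
7 → miss, frames (0 4 7)
8 → miss, evict 4, frames (0 7 8)
0 → hit
5 → miss, evict 7, frames (0 8 5)
9 → miss, evict 8, frames (0 5 9)
2 → miss, evict 5, frames (0 9 2)
3 → miss, evict 9, frames (0 2 3)
2 → hit
5 → miss, evict 3, frames (0 2 5)
2 → hit
3 → miss, evict 5, frames (0 2 3)
9 → miss, evict 3, frames (0 2 9)
5 → miss, evict 9, frames (0 2 5)
Page faults: 12.

12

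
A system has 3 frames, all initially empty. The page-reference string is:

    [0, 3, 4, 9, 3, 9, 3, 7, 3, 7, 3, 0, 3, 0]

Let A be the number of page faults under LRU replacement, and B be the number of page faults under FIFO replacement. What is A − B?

-1

Under LRU: F F F F . . . F . . . F . . → 6 faults.
Under FIFO: F F F F . . . F F . . F . . → 7 faults.
A − B = 6 − 7 = -1.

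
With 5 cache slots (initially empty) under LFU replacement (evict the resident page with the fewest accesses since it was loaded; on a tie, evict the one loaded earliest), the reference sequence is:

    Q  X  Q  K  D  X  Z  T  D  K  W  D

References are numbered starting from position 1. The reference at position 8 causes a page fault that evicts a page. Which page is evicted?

K

pos 1: Q: fault, frames [Q]
pos 2: X: fault, frames [Q, X]
pos 3: Q: hit
pos 4: K: fault, frames [Q, X, K]
pos 5: D: fault, frames [Q, X, K, D]
pos 6: X: hit
pos 7: Z: fault, frames [Q, X, K, D, Z]
pos 8: T: fault, evict K, frames [Q, X, D, Z, T]
At position 8, page K is evicted.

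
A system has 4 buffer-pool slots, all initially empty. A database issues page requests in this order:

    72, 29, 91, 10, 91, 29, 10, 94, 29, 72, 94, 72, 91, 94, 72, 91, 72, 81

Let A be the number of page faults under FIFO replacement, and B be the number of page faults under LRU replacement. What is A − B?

Under FIFO: F F F F . . . F . F . . . . . . . F → 7 faults.
Under LRU: F F F F . . . F . F . . F . . . . F → 8 faults.
A − B = 7 − 8 = -1.

-1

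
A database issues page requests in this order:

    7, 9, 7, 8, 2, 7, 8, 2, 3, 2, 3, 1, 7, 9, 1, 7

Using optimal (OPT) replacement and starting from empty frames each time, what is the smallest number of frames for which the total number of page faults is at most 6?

f=1: 16 faults
f=2: 10 faults
f=3: 7 faults
f=4: 6 faults
f=5: 6 faults
f=6: 6 faults
Smallest f with faults ≤ 6 is 4.

4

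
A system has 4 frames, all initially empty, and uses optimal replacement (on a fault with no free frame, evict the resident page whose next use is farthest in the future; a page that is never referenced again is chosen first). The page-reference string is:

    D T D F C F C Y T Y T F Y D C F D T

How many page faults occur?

D → fault, frames (D)
T → fault, frames (D T)
D → hit
F → fault, frames (D T F)
C → fault, frames (D T F C)
F → hit
C → hit
Y → fault, evict C, frames (D T F Y)
T → hit
Y → hit
T → hit
F → hit
Y → hit
D → hit
C → fault, evict Y, frames (D T F C)
F → hit
D → hit
T → hit
Page faults: 6.

6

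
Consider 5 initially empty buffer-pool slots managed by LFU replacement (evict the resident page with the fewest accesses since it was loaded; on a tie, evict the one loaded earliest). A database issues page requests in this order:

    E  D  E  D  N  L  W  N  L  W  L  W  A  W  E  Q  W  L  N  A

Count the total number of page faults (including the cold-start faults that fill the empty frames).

E -> miss, frames [E]
D -> miss, frames [E, D]
E -> hit
D -> hit
N -> miss, frames [E, D, N]
L -> miss, frames [E, D, N, L]
W -> miss, frames [E, D, N, L, W]
N -> hit
L -> hit
W -> hit
L -> hit
W -> hit
A -> miss, evict E, frames [D, N, L, W, A]
W -> hit
E -> miss, evict A, frames [D, N, L, W, E]
Q -> miss, evict E, frames [D, N, L, W, Q]
W -> hit
L -> hit
N -> hit
A -> miss, evict Q, frames [D, N, L, W, A]
Page faults: 9.

9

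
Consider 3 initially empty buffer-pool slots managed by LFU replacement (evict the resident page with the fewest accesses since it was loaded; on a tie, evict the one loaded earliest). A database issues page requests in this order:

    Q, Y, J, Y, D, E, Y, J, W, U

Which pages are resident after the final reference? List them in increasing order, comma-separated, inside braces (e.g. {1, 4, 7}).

{U, W, Y}

Q -> fault, frames [Q]
Y -> fault, frames [Q, Y]
J -> fault, frames [Q, Y, J]
Y -> hit
D -> fault, evict Q, frames [Y, J, D]
E -> fault, evict J, frames [Y, D, E]
Y -> hit
J -> fault, evict D, frames [Y, E, J]
W -> fault, evict E, frames [Y, J, W]
U -> fault, evict J, frames [Y, W, U]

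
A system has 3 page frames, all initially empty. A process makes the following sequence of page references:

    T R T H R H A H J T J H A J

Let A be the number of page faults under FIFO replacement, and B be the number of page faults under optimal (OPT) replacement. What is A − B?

Under FIFO: F F . F . . F . F F . F F F → 9 faults.
Under OPT: F F . F . . F . F . . . F . → 6 faults.
A − B = 9 − 6 = 3.

3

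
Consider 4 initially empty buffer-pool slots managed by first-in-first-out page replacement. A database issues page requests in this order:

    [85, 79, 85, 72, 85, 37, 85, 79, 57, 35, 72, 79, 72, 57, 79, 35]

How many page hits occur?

8

85 -> fault, frames (85)
79 -> fault, frames (85 79)
85 -> hit
72 -> fault, frames (85 79 72)
85 -> hit
37 -> fault, frames (85 79 72 37)
85 -> hit
79 -> hit
57 -> fault, evict 85, frames (79 72 37 57)
35 -> fault, evict 79, frames (72 37 57 35)
72 -> hit
79 -> fault, evict 72, frames (37 57 35 79)
72 -> fault, evict 37, frames (57 35 79 72)
57 -> hit
79 -> hit
35 -> hit
Hits: 8.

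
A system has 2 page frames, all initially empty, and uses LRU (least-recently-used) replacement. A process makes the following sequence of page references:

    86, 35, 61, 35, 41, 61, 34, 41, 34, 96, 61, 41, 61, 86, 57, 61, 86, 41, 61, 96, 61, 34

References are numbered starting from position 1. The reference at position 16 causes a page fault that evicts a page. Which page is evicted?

86

pos 1: 86: fault, frames {86}
pos 2: 35: fault, frames {86,35}
pos 3: 61: fault, evict 86, frames {35,61}
pos 4: 35: hit
pos 5: 41: fault, evict 61, frames {35,41}
pos 6: 61: fault, evict 35, frames {41,61}
pos 7: 34: fault, evict 41, frames {61,34}
pos 8: 41: fault, evict 61, frames {34,41}
pos 9: 34: hit
pos 10: 96: fault, evict 41, frames {34,96}
pos 11: 61: fault, evict 34, frames {96,61}
pos 12: 41: fault, evict 96, frames {61,41}
pos 13: 61: hit
pos 14: 86: fault, evict 41, frames {61,86}
pos 15: 57: fault, evict 61, frames {86,57}
pos 16: 61: fault, evict 86, frames {57,61}
At position 16, page 86 is evicted.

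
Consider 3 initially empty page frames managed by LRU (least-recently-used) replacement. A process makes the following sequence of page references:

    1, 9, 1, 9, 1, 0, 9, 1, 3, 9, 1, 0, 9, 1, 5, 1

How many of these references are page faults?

1 → fault, frames [1]
9 → fault, frames [1, 9]
1 → hit
9 → hit
1 → hit
0 → fault, frames [9, 1, 0]
9 → hit
1 → hit
3 → fault, evict 0, frames [9, 1, 3]
9 → hit
1 → hit
0 → fault, evict 3, frames [9, 1, 0]
9 → hit
1 → hit
5 → fault, evict 0, frames [9, 1, 5]
1 → hit
Page faults: 6.

6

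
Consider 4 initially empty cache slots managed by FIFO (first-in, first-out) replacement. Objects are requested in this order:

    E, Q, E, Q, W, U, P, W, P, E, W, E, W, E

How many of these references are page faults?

6

E -> miss, frames [E]
Q -> miss, frames [E, Q]
E -> hit
Q -> hit
W -> miss, frames [E, Q, W]
U -> miss, frames [E, Q, W, U]
P -> miss, evict E, frames [Q, W, U, P]
W -> hit
P -> hit
E -> miss, evict Q, frames [W, U, P, E]
W -> hit
E -> hit
W -> hit
E -> hit
Page faults: 6.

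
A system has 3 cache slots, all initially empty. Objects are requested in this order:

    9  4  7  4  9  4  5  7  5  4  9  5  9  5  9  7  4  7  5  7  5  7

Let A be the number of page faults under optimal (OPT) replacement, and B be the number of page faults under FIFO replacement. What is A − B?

Under OPT: F F F . . . F . . . F . . . . . F . . . . . → 6 faults.
Under FIFO: F F F . . . F . . . F . . . . . F F F . . . → 8 faults.
A − B = 6 − 8 = -2.

-2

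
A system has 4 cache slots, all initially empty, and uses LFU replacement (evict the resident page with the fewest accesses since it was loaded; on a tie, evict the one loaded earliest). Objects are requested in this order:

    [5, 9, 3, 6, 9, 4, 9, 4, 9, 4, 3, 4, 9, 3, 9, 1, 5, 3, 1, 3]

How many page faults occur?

8

5 -> fault, frames [5]
9 -> fault, frames [5, 9]
3 -> fault, frames [5, 9, 3]
6 -> fault, frames [5, 9, 3, 6]
9 -> hit
4 -> fault, evict 5, frames [9, 3, 6, 4]
9 -> hit
4 -> hit
9 -> hit
4 -> hit
3 -> hit
4 -> hit
9 -> hit
3 -> hit
9 -> hit
1 -> fault, evict 6, frames [9, 3, 4, 1]
5 -> fault, evict 1, frames [9, 3, 4, 5]
3 -> hit
1 -> fault, evict 5, frames [9, 3, 4, 1]
3 -> hit
Page faults: 8.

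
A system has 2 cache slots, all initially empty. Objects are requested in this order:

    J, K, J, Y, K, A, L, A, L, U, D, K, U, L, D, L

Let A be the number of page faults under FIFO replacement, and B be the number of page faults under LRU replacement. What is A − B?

Under FIFO: F F . F . F F . . F F F F F F . → 11 faults.
Under LRU: F F . F F F F . . F F F F F F . → 12 faults.
A − B = 11 − 12 = -1.

-1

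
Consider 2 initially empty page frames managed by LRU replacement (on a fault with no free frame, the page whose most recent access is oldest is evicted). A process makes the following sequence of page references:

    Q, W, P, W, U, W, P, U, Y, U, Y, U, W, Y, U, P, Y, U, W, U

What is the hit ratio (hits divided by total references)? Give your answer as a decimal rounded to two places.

0.30

Q → fault, frames {Q}
W → fault, frames {Q,W}
P → fault, evict Q, frames {W,P}
W → hit
U → fault, evict P, frames {W,U}
W → hit
P → fault, evict U, frames {W,P}
U → fault, evict W, frames {P,U}
Y → fault, evict P, frames {U,Y}
U → hit
Y → hit
U → hit
W → fault, evict Y, frames {U,W}
Y → fault, evict U, frames {W,Y}
U → fault, evict W, frames {Y,U}
P → fault, evict Y, frames {U,P}
Y → fault, evict U, frames {P,Y}
U → fault, evict P, frames {Y,U}
W → fault, evict Y, frames {U,W}
U → hit
Hits: 6 of 20 references → 6/20 = 0.3000.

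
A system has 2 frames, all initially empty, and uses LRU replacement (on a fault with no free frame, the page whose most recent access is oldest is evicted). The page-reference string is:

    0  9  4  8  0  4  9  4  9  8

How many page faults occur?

8

0: miss, frames [0]
9: miss, frames [0, 9]
4: miss, evict 0, frames [9, 4]
8: miss, evict 9, frames [4, 8]
0: miss, evict 4, frames [8, 0]
4: miss, evict 8, frames [0, 4]
9: miss, evict 0, frames [4, 9]
4: hit
9: hit
8: miss, evict 4, frames [9, 8]
Page faults: 8.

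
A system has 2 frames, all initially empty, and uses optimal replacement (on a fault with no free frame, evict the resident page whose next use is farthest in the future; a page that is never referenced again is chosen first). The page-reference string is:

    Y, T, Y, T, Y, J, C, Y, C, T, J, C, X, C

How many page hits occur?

Y: fault, frames [Y]
T: fault, frames [Y, T]
Y: hit
T: hit
Y: hit
J: fault, evict T, frames [Y, J]
C: fault, evict J, frames [Y, C]
Y: hit
C: hit
T: fault, evict Y, frames [C, T]
J: fault, evict T, frames [C, J]
C: hit
X: fault, evict J, frames [C, X]
C: hit
Hits: 7.

7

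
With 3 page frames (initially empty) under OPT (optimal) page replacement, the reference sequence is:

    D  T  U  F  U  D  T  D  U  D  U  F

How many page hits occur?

D: fault, frames {D}
T: fault, frames {D,T}
U: fault, frames {D,T,U}
F: fault, evict T, frames {D,U,F}
U: hit
D: hit
T: fault, evict F, frames {D,U,T}
D: hit
U: hit
D: hit
U: hit
F: fault, evict T, frames {D,U,F}
Hits: 6.

6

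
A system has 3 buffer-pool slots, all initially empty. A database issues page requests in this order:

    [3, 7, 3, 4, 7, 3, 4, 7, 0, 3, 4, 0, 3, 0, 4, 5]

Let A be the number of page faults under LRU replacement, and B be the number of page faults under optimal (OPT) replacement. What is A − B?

Under LRU: F F . F . . . . F F F . . . . F → 7 faults.
Under OPT: F F . F . . . . F . . . . . . F → 5 faults.
A − B = 7 − 5 = 2.

2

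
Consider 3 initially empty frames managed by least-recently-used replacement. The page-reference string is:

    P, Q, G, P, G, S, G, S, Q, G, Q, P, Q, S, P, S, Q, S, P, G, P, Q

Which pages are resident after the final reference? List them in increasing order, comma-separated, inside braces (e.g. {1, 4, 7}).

{G, P, Q}

P -> fault, frames [P]
Q -> fault, frames [P, Q]
G -> fault, frames [P, Q, G]
P -> hit
G -> hit
S -> fault, evict Q, frames [P, G, S]
G -> hit
S -> hit
Q -> fault, evict P, frames [G, S, Q]
G -> hit
Q -> hit
P -> fault, evict S, frames [G, Q, P]
Q -> hit
S -> fault, evict G, frames [P, Q, S]
P -> hit
S -> hit
Q -> hit
S -> hit
P -> hit
G -> fault, evict Q, frames [S, P, G]
P -> hit
Q -> fault, evict S, frames [G, P, Q]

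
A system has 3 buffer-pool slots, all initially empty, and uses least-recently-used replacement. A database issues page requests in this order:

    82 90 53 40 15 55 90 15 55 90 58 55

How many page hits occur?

82 → miss, frames (82)
90 → miss, frames (82 90)
53 → miss, frames (82 90 53)
40 → miss, evict 82, frames (90 53 40)
15 → miss, evict 90, frames (53 40 15)
55 → miss, evict 53, frames (40 15 55)
90 → miss, evict 40, frames (15 55 90)
15 → hit
55 → hit
90 → hit
58 → miss, evict 15, frames (55 90 58)
55 → hit
Hits: 4.

4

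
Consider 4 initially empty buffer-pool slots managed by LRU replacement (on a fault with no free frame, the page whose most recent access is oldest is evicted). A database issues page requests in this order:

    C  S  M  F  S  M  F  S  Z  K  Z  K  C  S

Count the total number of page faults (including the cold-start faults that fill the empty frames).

7

C -> fault, frames {C}
S -> fault, frames {C,S}
M -> fault, frames {C,S,M}
F -> fault, frames {C,S,M,F}
S -> hit
M -> hit
F -> hit
S -> hit
Z -> fault, evict C, frames {M,F,S,Z}
K -> fault, evict M, frames {F,S,Z,K}
Z -> hit
K -> hit
C -> fault, evict F, frames {S,Z,K,C}
S -> hit
Page faults: 7.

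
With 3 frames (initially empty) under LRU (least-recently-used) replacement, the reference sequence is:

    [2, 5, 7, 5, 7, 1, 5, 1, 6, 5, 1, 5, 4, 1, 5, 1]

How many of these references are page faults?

6

2 → miss, frames [2]
5 → miss, frames [2, 5]
7 → miss, frames [2, 5, 7]
5 → hit
7 → hit
1 → miss, evict 2, frames [5, 7, 1]
5 → hit
1 → hit
6 → miss, evict 7, frames [5, 1, 6]
5 → hit
1 → hit
5 → hit
4 → miss, evict 6, frames [1, 5, 4]
1 → hit
5 → hit
1 → hit
Page faults: 6.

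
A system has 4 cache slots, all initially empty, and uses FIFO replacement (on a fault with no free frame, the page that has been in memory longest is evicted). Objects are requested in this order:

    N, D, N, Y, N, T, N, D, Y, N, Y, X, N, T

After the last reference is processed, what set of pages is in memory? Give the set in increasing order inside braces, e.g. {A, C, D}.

N -> fault, frames (N)
D -> fault, frames (N D)
N -> hit
Y -> fault, frames (N D Y)
N -> hit
T -> fault, frames (N D Y T)
N -> hit
D -> hit
Y -> hit
N -> hit
Y -> hit
X -> fault, evict N, frames (D Y T X)
N -> fault, evict D, frames (Y T X N)
T -> hit

{N, T, X, Y}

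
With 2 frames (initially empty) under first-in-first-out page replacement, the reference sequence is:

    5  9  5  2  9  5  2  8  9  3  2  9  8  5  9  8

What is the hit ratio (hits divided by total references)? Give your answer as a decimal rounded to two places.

5: fault, frames [5]
9: fault, frames [5, 9]
5: hit
2: fault, evict 5, frames [9, 2]
9: hit
5: fault, evict 9, frames [2, 5]
2: hit
8: fault, evict 2, frames [5, 8]
9: fault, evict 5, frames [8, 9]
3: fault, evict 8, frames [9, 3]
2: fault, evict 9, frames [3, 2]
9: fault, evict 3, frames [2, 9]
8: fault, evict 2, frames [9, 8]
5: fault, evict 9, frames [8, 5]
9: fault, evict 8, frames [5, 9]
8: fault, evict 5, frames [9, 8]
Hits: 3 of 16 references → 3/16 = 0.1875.

0.19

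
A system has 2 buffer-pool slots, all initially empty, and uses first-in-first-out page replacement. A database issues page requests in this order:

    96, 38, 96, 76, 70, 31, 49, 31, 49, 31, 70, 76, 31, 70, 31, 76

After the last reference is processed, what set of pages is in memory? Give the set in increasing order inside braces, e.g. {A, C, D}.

96 -> fault, frames (96)
38 -> fault, frames (96 38)
96 -> hit
76 -> fault, evict 96, frames (38 76)
70 -> fault, evict 38, frames (76 70)
31 -> fault, evict 76, frames (70 31)
49 -> fault, evict 70, frames (31 49)
31 -> hit
49 -> hit
31 -> hit
70 -> fault, evict 31, frames (49 70)
76 -> fault, evict 49, frames (70 76)
31 -> fault, evict 70, frames (76 31)
70 -> fault, evict 76, frames (31 70)
31 -> hit
76 -> fault, evict 31, frames (70 76)

{70, 76}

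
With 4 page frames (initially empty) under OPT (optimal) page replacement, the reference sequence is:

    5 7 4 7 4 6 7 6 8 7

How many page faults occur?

5

5: miss, frames [5]
7: miss, frames [5, 7]
4: miss, frames [5, 7, 4]
7: hit
4: hit
6: miss, frames [5, 7, 4, 6]
7: hit
6: hit
8: miss, evict 6, frames [5, 7, 4, 8]
7: hit
Page faults: 5.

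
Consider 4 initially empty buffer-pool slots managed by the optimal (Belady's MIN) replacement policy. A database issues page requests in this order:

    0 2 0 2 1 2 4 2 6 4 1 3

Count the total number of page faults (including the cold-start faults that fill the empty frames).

6

0: miss, frames [0]
2: miss, frames [0, 2]
0: hit
2: hit
1: miss, frames [0, 2, 1]
2: hit
4: miss, frames [0, 2, 1, 4]
2: hit
6: miss, evict 2, frames [0, 1, 4, 6]
4: hit
1: hit
3: miss, evict 6, frames [0, 1, 4, 3]
Page faults: 6.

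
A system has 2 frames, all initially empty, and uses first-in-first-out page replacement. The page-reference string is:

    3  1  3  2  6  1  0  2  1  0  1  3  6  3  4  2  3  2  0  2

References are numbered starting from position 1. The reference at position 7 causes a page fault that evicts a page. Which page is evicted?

pos 1: 3 -> fault, frames {3}
pos 2: 1 -> fault, frames {3,1}
pos 3: 3 -> hit
pos 4: 2 -> fault, evict 3, frames {1,2}
pos 5: 6 -> fault, evict 1, frames {2,6}
pos 6: 1 -> fault, evict 2, frames {6,1}
pos 7: 0 -> fault, evict 6, frames {1,0}
At position 7, page 6 is evicted.

6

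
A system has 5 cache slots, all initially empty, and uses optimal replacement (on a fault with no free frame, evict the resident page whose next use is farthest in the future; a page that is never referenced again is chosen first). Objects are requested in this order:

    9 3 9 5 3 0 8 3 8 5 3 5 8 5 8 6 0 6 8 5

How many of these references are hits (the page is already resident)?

9 → fault, frames {9}
3 → fault, frames {9,3}
9 → hit
5 → fault, frames {9,3,5}
3 → hit
0 → fault, frames {9,3,5,0}
8 → fault, frames {9,3,5,0,8}
3 → hit
8 → hit
5 → hit
3 → hit
5 → hit
8 → hit
5 → hit
8 → hit
6 → fault, evict 3, frames {9,5,0,8,6}
0 → hit
6 → hit
8 → hit
5 → hit
Hits: 14.

14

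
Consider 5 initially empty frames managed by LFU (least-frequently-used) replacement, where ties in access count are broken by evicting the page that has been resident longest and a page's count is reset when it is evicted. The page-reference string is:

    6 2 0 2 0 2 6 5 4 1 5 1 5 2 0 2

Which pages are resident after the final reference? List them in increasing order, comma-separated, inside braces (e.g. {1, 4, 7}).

{0, 1, 2, 5, 6}

6 -> miss, frames {6}
2 -> miss, frames {6,2}
0 -> miss, frames {6,2,0}
2 -> hit
0 -> hit
2 -> hit
6 -> hit
5 -> miss, frames {6,2,0,5}
4 -> miss, frames {6,2,0,5,4}
1 -> miss, evict 5, frames {6,2,0,4,1}
5 -> miss, evict 4, frames {6,2,0,1,5}
1 -> hit
5 -> hit
2 -> hit
0 -> hit
2 -> hit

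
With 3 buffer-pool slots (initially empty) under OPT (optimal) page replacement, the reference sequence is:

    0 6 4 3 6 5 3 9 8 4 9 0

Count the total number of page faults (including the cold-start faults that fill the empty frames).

0 -> miss, frames (0)
6 -> miss, frames (0 6)
4 -> miss, frames (0 6 4)
3 -> miss, evict 0, frames (6 4 3)
6 -> hit
5 -> miss, evict 6, frames (4 3 5)
3 -> hit
9 -> miss, evict 5, frames (4 3 9)
8 -> miss, evict 3, frames (4 9 8)
4 -> hit
9 -> hit
0 -> miss, evict 8, frames (4 9 0)
Page faults: 8.

8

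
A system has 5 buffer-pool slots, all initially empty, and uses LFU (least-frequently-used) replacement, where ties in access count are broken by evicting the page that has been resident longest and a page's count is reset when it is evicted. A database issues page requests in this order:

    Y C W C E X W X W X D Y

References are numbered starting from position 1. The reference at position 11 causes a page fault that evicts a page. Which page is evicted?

pos 1: Y → fault, frames {Y}
pos 2: C → fault, frames {Y,C}
pos 3: W → fault, frames {Y,C,W}
pos 4: C → hit
pos 5: E → fault, frames {Y,C,W,E}
pos 6: X → fault, frames {Y,C,W,E,X}
pos 7: W → hit
pos 8: X → hit
pos 9: W → hit
pos 10: X → hit
pos 11: D → fault, evict Y, frames {C,W,E,X,D}
At position 11, page Y is evicted.

Y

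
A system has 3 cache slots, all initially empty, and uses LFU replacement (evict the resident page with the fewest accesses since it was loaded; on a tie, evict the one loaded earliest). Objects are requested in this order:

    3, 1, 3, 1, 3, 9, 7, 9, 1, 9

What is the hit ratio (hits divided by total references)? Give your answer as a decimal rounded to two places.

3: fault, frames {3}
1: fault, frames {3,1}
3: hit
1: hit
3: hit
9: fault, frames {3,1,9}
7: fault, evict 9, frames {3,1,7}
9: fault, evict 7, frames {3,1,9}
1: hit
9: hit
Hits: 5 of 10 references → 5/10 = 0.5000.

0.50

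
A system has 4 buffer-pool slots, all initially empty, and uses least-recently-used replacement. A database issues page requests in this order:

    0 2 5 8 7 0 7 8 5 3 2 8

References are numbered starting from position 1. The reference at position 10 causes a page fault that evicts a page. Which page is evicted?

pos 1: 0: miss, frames [0]
pos 2: 2: miss, frames [0, 2]
pos 3: 5: miss, frames [0, 2, 5]
pos 4: 8: miss, frames [0, 2, 5, 8]
pos 5: 7: miss, evict 0, frames [2, 5, 8, 7]
pos 6: 0: miss, evict 2, frames [5, 8, 7, 0]
pos 7: 7: hit
pos 8: 8: hit
pos 9: 5: hit
pos 10: 3: miss, evict 0, frames [7, 8, 5, 3]
At position 10, page 0 is evicted.

0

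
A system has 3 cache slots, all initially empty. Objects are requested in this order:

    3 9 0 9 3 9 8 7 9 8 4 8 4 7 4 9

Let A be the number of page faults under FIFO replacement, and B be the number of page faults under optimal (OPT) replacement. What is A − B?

Under FIFO: F F F . . . F F F . F F . F . F → 10 faults.
Under OPT: F F F . . . F F . . F . . . . F → 7 faults.
A − B = 10 − 7 = 3.

3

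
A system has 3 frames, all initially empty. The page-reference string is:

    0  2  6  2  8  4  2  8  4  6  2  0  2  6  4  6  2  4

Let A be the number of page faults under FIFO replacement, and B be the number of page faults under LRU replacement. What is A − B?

Under FIFO: F F F . F F F . . F . F . . F . F . → 10 faults.
Under LRU: F F F . F F . . . F F F . . F . . . → 9 faults.
A − B = 10 − 9 = 1.

1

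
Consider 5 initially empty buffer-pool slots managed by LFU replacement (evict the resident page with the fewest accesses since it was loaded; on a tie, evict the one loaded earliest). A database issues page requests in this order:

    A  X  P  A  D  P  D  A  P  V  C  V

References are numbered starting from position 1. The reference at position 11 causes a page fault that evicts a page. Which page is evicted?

X

pos 1: A -> fault, frames (A)
pos 2: X -> fault, frames (A X)
pos 3: P -> fault, frames (A X P)
pos 4: A -> hit
pos 5: D -> fault, frames (A X P D)
pos 6: P -> hit
pos 7: D -> hit
pos 8: A -> hit
pos 9: P -> hit
pos 10: V -> fault, frames (A X P D V)
pos 11: C -> fault, evict X, frames (A P D V C)
At position 11, page X is evicted.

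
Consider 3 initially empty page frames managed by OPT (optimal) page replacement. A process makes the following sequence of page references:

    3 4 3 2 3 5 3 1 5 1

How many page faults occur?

5

3: miss, frames (3)
4: miss, frames (3 4)
3: hit
2: miss, frames (3 4 2)
3: hit
5: miss, evict 2, frames (3 4 5)
3: hit
1: miss, evict 4, frames (3 5 1)
5: hit
1: hit
Page faults: 5.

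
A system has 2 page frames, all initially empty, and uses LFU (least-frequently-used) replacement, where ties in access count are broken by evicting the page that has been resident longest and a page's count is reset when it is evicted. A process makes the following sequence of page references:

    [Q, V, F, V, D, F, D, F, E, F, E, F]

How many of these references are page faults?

Q: miss, frames (Q)
V: miss, frames (Q V)
F: miss, evict Q, frames (V F)
V: hit
D: miss, evict F, frames (V D)
F: miss, evict D, frames (V F)
D: miss, evict F, frames (V D)
F: miss, evict D, frames (V F)
E: miss, evict F, frames (V E)
F: miss, evict E, frames (V F)
E: miss, evict F, frames (V E)
F: miss, evict E, frames (V F)
Page faults: 11.

11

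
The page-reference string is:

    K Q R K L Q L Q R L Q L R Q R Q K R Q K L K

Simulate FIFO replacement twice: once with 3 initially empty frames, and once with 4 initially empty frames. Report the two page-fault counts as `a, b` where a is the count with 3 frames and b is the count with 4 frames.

3 frames: F F F . F . . . . . . . . . . . F . F . . . → 6 faults.
4 frames: F F F . F . . . . . . . . . . . . . . . . . → 4 faults.
4 < 6: adding a frame reduced faults, as is typical.

6, 4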